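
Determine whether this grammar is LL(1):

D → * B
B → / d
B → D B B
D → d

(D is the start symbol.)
A grammar is LL(1) if for each non-terminal N with multiple productions, the predict sets of those productions are pairwise disjoint, where PREDICT(N → α) = (FIRST(α) \ {ε}) ∪ (FOLLOW(N) if α ⇒* ε).

Relevant sets:
  FIRST(D) = { '*', 'd' }

For D:
  PREDICT(D → '*' B) = { '*' }
  PREDICT(D → d) = { 'd' }
For B:
  PREDICT(B → '/' d) = { '/' }
  PREDICT(B → D B B) = { '*', 'd' }

All predict sets are disjoint. The grammar IS LL(1).

Answer: Yes, the grammar is LL(1).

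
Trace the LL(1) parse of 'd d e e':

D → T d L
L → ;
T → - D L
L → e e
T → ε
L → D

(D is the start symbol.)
LL(1) parsing maintains a stack (initially the start symbol over $) and the input. At each step: if the stack top is a terminal, match it against the current input token; if it is a non-terminal N, replace it with the RHS of M[N, lookahead] (the unique production whose predict set contains the lookahead).

Stack is shown with the top on the left.

Stack    Input      Action
--------------------------
D $      d d e e $  output D → T d L
T d L $  d d e e $  output T → ε
d L $    d d e e $  match 'd'
L $      d e e $    output L → D
D $      d e e $    output D → T d L
T d L $  d e e $    output T → ε
d L $    d e e $    match 'd'
L $      e e $      output L → e e
e e $    e e $      match 'e'
e $      e $        match 'e'
$        $          accept

The string is accepted.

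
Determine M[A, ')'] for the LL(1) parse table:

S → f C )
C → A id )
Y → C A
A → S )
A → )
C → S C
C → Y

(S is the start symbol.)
A → )

To find M[A, ')'], we find productions for A where ')' is in the predict set (PREDICT(N → α) = (FIRST(α) \ {ε}) ∪ (FOLLOW(N) if α ⇒* ε)).

Relevant sets:
  FIRST(S) = { 'f' }

A → S ): PREDICT = { 'f' }
A → ): PREDICT = { ')' }
  ')' is in predict set, so this production goes in M[A, ')']

M[A, ')'] = A → )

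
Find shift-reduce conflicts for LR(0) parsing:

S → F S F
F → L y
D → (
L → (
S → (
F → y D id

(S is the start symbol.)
A shift-reduce conflict occurs when an LR(0) state has both:
  - a complete (reduce) item [A → α .] (dot at the end), and
  - a shift item [B → β . c γ] (dot before a terminal).

Augment with S' → S and build the canonical LR(0) collection (I0 = CLOSURE({[S' → . S]}), then GOTO on every symbol after a dot until no new states appear). It has 13 states:
  I0: { [F → . L y], [F → . y D id], [L → . (], [S → . (], [S → . F S F], [S' → . S] }  — shift
  I1: { [L → ( .], [S → ( .] }  — 2 reduces
  I2: { [F → . L y], [F → . y D id], [L → . (], [S → . (], [S → . F S F], [S → F . S F] }  — shift
  I3: { [F → L . y] }  — shift
  I4: { [S' → S .] }  — accept
  I5: { [D → . (], [F → y . D id] }  — shift
  I6: { [D → ( .] }  — reduce
  I7: { [F → y D . id] }  — shift
  I8: { [F → y D id .] }  — reduce
  I9: { [F → L y .] }  — reduce
  I10: { [F → . L y], [F → . y D id], [L → . (], [S → F S . F] }  — shift
  I11: { [L → ( .] }  — reduce
  I12: { [S → F S F .] }  — reduce

No state contains both a complete item and a shift item.

Answer: No shift-reduce conflicts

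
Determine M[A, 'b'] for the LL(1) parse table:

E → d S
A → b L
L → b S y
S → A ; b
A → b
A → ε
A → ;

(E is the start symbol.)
To find M[A, 'b'], we find productions for A where 'b' is in the predict set (PREDICT(N → α) = (FIRST(α) \ {ε}) ∪ (FOLLOW(N) if α ⇒* ε)).

Relevant sets:
  FOLLOW(A) = { ';' }

A → b L: PREDICT = { 'b' }
  'b' is in predict set, so this production goes in M[A, 'b']
A → b: PREDICT = { 'b' }
  'b' is in predict set, so this production goes in M[A, 'b']
A → ε: PREDICT = { ';' }
A → ;: PREDICT = { ';' }

M[A, 'b'] = A → b L, A → b  (a multiply-defined cell — the grammar is not LL(1))

Answer: A → b L, A → b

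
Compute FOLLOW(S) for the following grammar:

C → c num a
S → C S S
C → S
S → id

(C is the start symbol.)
In S → C S S: S is followed by S, add FIRST(S) \ {ε} = { 'c', 'id' }
In S → C S S: S is at the end; this adds FOLLOW(S) to itself — nothing new
In C → S: S is at the end, add FOLLOW(C)

The FOLLOW sets referred to above (computed the same way, to a fixed point):
  FOLLOW(C) = { $, 'c', 'id' }

Taking the union: FOLLOW(S) = { $, 'c', 'id' }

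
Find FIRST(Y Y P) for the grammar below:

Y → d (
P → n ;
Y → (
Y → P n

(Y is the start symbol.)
{ '(', 'd', 'n' }

FIRST sets of the non-terminals involved (from the grammar, by fixed-point iteration):
  FIRST(Y) = { '(', 'd', 'n' }

To compute FIRST(Y Y P), process the symbols left to right:
Symbol Y is a non-terminal. Add FIRST(Y) \ {ε} = { '(', 'd', 'n' }
Y is not nullable (ε ∉ FIRST(Y)), so stop here.
FIRST(Y Y P) = { '(', 'd', 'n' }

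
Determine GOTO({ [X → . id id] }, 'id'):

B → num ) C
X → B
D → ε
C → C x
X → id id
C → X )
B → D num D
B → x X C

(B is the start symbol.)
GOTO(I, 'id') = CLOSURE({ [A → αX.β] : [A → α.Xβ] ∈ I, X = 'id' })

Items with dot before 'id', with the dot advanced:
  [X → . id id] → [X → id . id]
Closure adds nothing (no advanced item has the dot before a non-terminal).

GOTO = { [X → id . id] }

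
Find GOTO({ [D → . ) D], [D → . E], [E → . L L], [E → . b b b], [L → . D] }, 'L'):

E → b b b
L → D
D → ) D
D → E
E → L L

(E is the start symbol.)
{ [D → . ) D], [D → . E], [E → . L L], [E → . b b b], [E → L . L], [L → . D] }

GOTO(I, 'L') = CLOSURE({ [A → αX.β] : [A → α.Xβ] ∈ I, X = 'L' })

Items with dot before 'L', with the dot advanced:
  [E → . L L] → [E → L . L]
Closure of the advanced items:
  [E → L . L] has the dot before L: add [L → . D]
  [L → . D] has the dot before D: add [D → . ) D], [D → . E]
  [D → . E] has the dot before E: add [E → . b b b], [E → . L L]

GOTO = { [D → . ) D], [D → . E], [E → . L L], [E → . b b b], [E → L . L], [L → . D] }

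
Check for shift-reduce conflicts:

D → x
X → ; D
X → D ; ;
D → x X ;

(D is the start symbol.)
Yes — I2: [D → x .] vs [D → . x]

Augment with D' → D and build the canonical LR(0) collection (I0 = CLOSURE({[D' → . D]}), then GOTO on every symbol after a dot until no new states appear). It has 10 states:
  I0: { [D → . x X ;], [D → . x], [D' → . D] }  — shift
  I1: { [D' → D .] }  — accept
  I2: { [D → . x X ;], [D → . x], [D → x . X ;], [D → x .], [X → . ; D], [X → . D ; ;] }  — shift, reduce
  I3: { [D → . x X ;], [D → . x], [X → ; . D] }  — shift
  I4: { [X → D . ; ;] }  — shift
  I5: { [D → x X . ;] }  — shift
  I6: { [D → x X ; .] }  — reduce
  I7: { [X → D ; . ;] }  — shift
  I8: { [X → D ; ; .] }  — reduce
  I9: { [X → ; D .] }  — reduce

I2 contains reduce item [D → x .] and shift items [D → . x], [D → . x X ;], [X → . ; D] — shift-reduce conflict.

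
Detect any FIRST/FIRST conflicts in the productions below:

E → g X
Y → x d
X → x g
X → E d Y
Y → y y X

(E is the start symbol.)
FIRST sets of the non-terminals at (or reachable through a nullable prefix from) the front of some alternative:
  FIRST(E) = { 'g' }

Productions for Y:
  Y → x d: FIRST = { 'x' }
  Y → y y X: FIRST = { 'y' }
Productions for X:
  X → x g: FIRST = { 'x' }
  X → E d Y: FIRST = { 'g' }
E has only one production, so no FIRST/FIRST conflict is possible there.

All alternatives of each non-terminal have pairwise disjoint FIRST sets.

Answer: No FIRST/FIRST conflicts.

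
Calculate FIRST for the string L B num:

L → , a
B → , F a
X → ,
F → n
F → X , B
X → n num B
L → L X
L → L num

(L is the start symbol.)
{ ',' }

FIRST sets of the non-terminals involved (from the grammar, by fixed-point iteration):
  FIRST(L) = { ',' }

To compute FIRST(L B num), process the symbols left to right:
Symbol L is a non-terminal. Add FIRST(L) \ {ε} = { ',' }
L is not nullable (ε ∉ FIRST(L)), so stop here.
FIRST(L B num) = { ',' }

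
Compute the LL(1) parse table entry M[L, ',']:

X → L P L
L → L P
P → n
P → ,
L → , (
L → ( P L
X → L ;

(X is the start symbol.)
L → L P, L → , (

To find M[L, ','], we find productions for L where ',' is in the predict set (PREDICT(N → α) = (FIRST(α) \ {ε}) ∪ (FOLLOW(N) if α ⇒* ε)).

Relevant sets:
  FIRST(L) = { '(', ',' }

L → L P: PREDICT = { '(', ',' }
  ',' is in predict set, so this production goes in M[L, ',']
L → , (: PREDICT = { ',' }
  ',' is in predict set, so this production goes in M[L, ',']
L → ( P L: PREDICT = { '(' }

M[L, ','] = L → L P, L → , (  (a multiply-defined cell — the grammar is not LL(1))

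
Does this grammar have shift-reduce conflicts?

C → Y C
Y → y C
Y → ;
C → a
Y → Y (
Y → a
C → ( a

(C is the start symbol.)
Yes — I8: [Y → Y ( .] vs [C → ( . a]

Augment with C' → C and build the canonical LR(0) collection (I0 = CLOSURE({[C' → . C]}), then GOTO on every symbol after a dot until no new states appear). It has 11 states:
  I0: { [C → . ( a], [C → . Y C], [C → . a], [C' → . C], [Y → . ;], [Y → . Y (], [Y → . a], [Y → . y C] }  — shift
  I1: { [C → ( . a] }  — shift
  I2: { [Y → ; .] }  — reduce
  I3: { [C' → C .] }  — accept
  I4: { [C → . ( a], [C → . Y C], [C → . a], [C → Y . C], [Y → . ;], [Y → . Y (], [Y → . a], [Y → . y C], [Y → Y . (] }  — shift
  I5: { [C → a .], [Y → a .] }  — 2 reduces
  I6: { [C → . ( a], [C → . Y C], [C → . a], [Y → . ;], [Y → . Y (], [Y → . a], [Y → . y C], [Y → y . C] }  — shift
  I7: { [Y → y C .] }  — reduce
  I8: { [C → ( . a], [Y → Y ( .] }  — shift, reduce
  I9: { [C → Y C .] }  — reduce
  I10: { [C → ( a .] }  — reduce

I8 contains reduce item [Y → Y ( .] and shift item [C → ( . a] — shift-reduce conflict.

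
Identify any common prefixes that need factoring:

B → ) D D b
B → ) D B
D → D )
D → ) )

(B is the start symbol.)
Left-factoring is needed when two productions for the same non-terminal
share a common prefix on the right-hand side.

Productions for B:
  B → ) D D b
  B → ) D B
Productions for D:
  D → D )
  D → ) )

Found common prefix ') D' in productions for B

Answer: Yes, B has productions with common prefix ') D'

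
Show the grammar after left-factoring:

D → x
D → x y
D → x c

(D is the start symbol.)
D → x D'
D' → ε
D' → y
D' → c

Left-factoring transforms A → αβ₁ | αβ₂ into A → αA' and A' → β₁ | β₂
(α is the longest common prefix among the alternatives). Repeat until
no nonterminal has two alternatives with a common prefix.

Round 1: D has alternatives sharing prefix 'x'. Introduce D': D → x D'
  Add: D' → ε
  Add: D' → y
  Add: D' → c

No remaining common prefixes — done.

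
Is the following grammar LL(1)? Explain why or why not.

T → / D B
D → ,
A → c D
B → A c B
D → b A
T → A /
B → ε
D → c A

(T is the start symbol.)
Yes, the grammar is LL(1).

Relevant sets:
  FIRST(A) = { 'c' }
  FOLLOW(B) = { $ }

For T:
  PREDICT(T → '/' D B) = { '/' }
  PREDICT(T → A '/') = { 'c' }
For D:
  PREDICT(D → ',') = { ',' }
  PREDICT(D → b A) = { 'b' }
  PREDICT(D → c A) = { 'c' }
For B:
  PREDICT(B → A c B) = { 'c' }
  PREDICT(B → ε) = { $ }
A has a single production, so nothing to check there.

All predict sets are disjoint. The grammar IS LL(1).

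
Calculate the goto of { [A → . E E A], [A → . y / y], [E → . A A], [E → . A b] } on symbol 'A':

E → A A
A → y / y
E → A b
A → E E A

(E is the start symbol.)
{ [A → . E E A], [A → . y / y], [E → . A A], [E → . A b], [E → A . A], [E → A . b] }

GOTO(I, 'A') = CLOSURE({ [A → αX.β] : [A → α.Xβ] ∈ I, X = 'A' })

Items with dot before 'A', with the dot advanced:
  [E → . A A] → [E → A . A]
  [E → . A b] → [E → A . b]
Closure of the advanced items:
  [E → A . A] has the dot before A: add [A → . y / y], [A → . E E A]
  [A → . E E A] has the dot before E: add [E → . A A], [E → . A b]

GOTO = { [A → . E E A], [A → . y / y], [E → . A A], [E → . A b], [E → A . A], [E → A . b] }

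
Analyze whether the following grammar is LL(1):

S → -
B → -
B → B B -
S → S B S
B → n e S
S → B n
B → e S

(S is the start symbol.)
No. Predict set conflict for S: { '-' }

A grammar is LL(1) if for each non-terminal N with multiple productions, the predict sets of those productions are pairwise disjoint, where PREDICT(N → α) = (FIRST(α) \ {ε}) ∪ (FOLLOW(N) if α ⇒* ε).

Relevant sets:
  FIRST(S) = { '-', 'e', 'n' }
  FIRST(B) = { '-', 'e', 'n' }

For S:
  PREDICT(S → '-') = { '-' }
  PREDICT(S → S B S) = { '-', 'e', 'n' }
  PREDICT(S → B n) = { '-', 'e', 'n' }
For B:
  PREDICT(B → '-') = { '-' }
  PREDICT(B → B B '-') = { '-', 'e', 'n' }
  PREDICT(B → n e S) = { 'n' }
  PREDICT(B → e S) = { 'e' }

Conflict found: Predict set conflict for S: { '-' }
The grammar is NOT LL(1).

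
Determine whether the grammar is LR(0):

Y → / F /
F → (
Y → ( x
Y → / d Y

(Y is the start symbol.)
A grammar is LR(0) if no state in the canonical LR(0) collection has:
  - both a shift item (dot before a terminal) and a complete item (shift-reduce conflict), or
  - two or more complete items (reduce-reduce conflict; the accept item [Y' → Y .] counts as a complete item here).

Augment with Y' → Y and build the canonical LR(0) collection (I0 = CLOSURE({[Y' → . Y]}), then GOTO on every symbol after a dot until no new states appear). It has 10 states:
  I0: { [Y → . ( x], [Y → . / F /], [Y → . / d Y], [Y' → . Y] }  — shift
  I1: { [Y → ( . x] }  — shift
  I2: { [F → . (], [Y → / . F /], [Y → / . d Y] }  — shift
  I3: { [Y' → Y .] }  — accept
  I4: { [F → ( .] }  — reduce
  I5: { [Y → / F . /] }  — shift
  I6: { [Y → . ( x], [Y → . / F /], [Y → . / d Y], [Y → / d . Y] }  — shift
  I7: { [Y → / d Y .] }  — reduce
  I8: { [Y → / F / .] }  — reduce
  I9: { [Y → ( x .] }  — reduce

Every state is either a pure shift/goto state or contains exactly one complete item and nothing to shift — no conflicts. The grammar is LR(0).

Answer: Yes, the grammar is LR(0)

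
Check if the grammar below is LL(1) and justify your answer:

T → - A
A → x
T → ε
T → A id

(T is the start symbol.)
Relevant sets:
  FIRST(A) = { 'x' }
  FOLLOW(T) = { $ }

For T:
  PREDICT(T → '-' A) = { '-' }
  PREDICT(T → ε) = { $ }
  PREDICT(T → A id) = { 'x' }
A has a single production, so nothing to check there.

All predict sets are disjoint. The grammar IS LL(1).

Answer: Yes, the grammar is LL(1).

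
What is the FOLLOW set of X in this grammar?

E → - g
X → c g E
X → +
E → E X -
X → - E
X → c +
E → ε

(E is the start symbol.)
{ '-' }

To compute FOLLOW(X), find every occurrence of X on a right-hand side N → α X β: add FIRST(β) \ {ε}, and if β is empty or nullable also add FOLLOW(N). Iterate to a fixed point.

In E → E X -: X is followed by '-', add FIRST('-') \ {ε} = { '-' }

Taking the union: FOLLOW(X) = { '-' }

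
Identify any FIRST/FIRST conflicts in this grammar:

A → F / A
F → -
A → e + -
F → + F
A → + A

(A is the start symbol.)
FIRST sets of the non-terminals at (or reachable through a nullable prefix from) the front of some alternative:
  FIRST(F) = { '+', '-' }

Productions for A:
  A → F / A: FIRST = { '+', '-' }
  A → e + -: FIRST = { 'e' }
  A → + A: FIRST = { '+' }
Productions for F:
  F → -: FIRST = { '-' }
  F → + F: FIRST = { '+' }

Conflict for A: A → F / A and A → + A
  Overlap: { '+' }

Answer: Yes. A → F '/' A / A → '+' A on { '+' }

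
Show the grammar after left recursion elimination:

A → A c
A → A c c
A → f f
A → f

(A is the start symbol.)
A is directly left-recursive. The standard transformation for
  A → A α₁ | ... | A α_m | β₁ | ... | β_n
is
  A  → β₁ A' | ... | β_n A'
  A' → α₁ A' | ... | α_m A' | ε

A → f f becomes A → f f A'
A → f becomes A → f A'
A → A c becomes A' → c A'
A → A c c becomes A' → c c A'
Add A' → ε

Resulting grammar:
A → f f A'
A → f A'
A' → c A'
A' → c c A'
A' → ε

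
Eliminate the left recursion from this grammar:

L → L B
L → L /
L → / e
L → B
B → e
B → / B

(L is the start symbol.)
L → / e L'
L → B L'
L' → B L'
L' → / L'
L' → ε
B → e
B → / B

L is directly left-recursive. The standard transformation for
  A → A α₁ | ... | A α_m | β₁ | ... | β_n
is
  A  → β₁ A' | ... | β_n A'
  A' → α₁ A' | ... | α_m A' | ε

L → / e becomes L → / e L'
L → B becomes L → B L'
L → L B becomes L' → B L'
L → L / becomes L' → / L'
Add L' → ε

Productions for other non-terminals are unchanged:
  B → e
  B → / B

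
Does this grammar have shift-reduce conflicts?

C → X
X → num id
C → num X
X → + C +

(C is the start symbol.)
A shift-reduce conflict occurs when an LR(0) state has both:
  - a complete (reduce) item [A → α .] (dot at the end), and
  - a shift item [B → β . c γ] (dot before a terminal).

Augment with C' → C and build the canonical LR(0) collection (I0 = CLOSURE({[C' → . C]}), then GOTO on every symbol after a dot until no new states appear). It has 10 states:
  I0: { [C → . X], [C → . num X], [C' → . C], [X → . + C +], [X → . num id] }  — shift
  I1: { [C → . X], [C → . num X], [X → + . C +], [X → . + C +], [X → . num id] }  — shift
  I2: { [C' → C .] }  — accept
  I3: { [C → X .] }  — reduce
  I4: { [C → num . X], [X → . + C +], [X → . num id], [X → num . id] }  — shift
  I5: { [C → num X .] }  — reduce
  I6: { [X → num id .] }  — reduce
  I7: { [X → num . id] }  — shift
  I8: { [X → + C . +] }  — shift
  I9: { [X → + C + .] }  — reduce

No state contains both a complete item and a shift item.

Answer: No shift-reduce conflicts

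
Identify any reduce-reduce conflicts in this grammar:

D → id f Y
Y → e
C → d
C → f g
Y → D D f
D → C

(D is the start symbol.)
No reduce-reduce conflicts

Augment with D' → D and build the canonical LR(0) collection (I0 = CLOSURE({[D' → . D]}), then GOTO on every symbol after a dot until no new states appear). It has 13 states:
  I0: { [C → . d], [C → . f g], [D → . C], [D → . id f Y], [D' → . D] }  — shift
  I1: { [D → C .] }  — reduce
  I2: { [D' → D .] }  — accept
  I3: { [C → d .] }  — reduce
  I4: { [C → f . g] }  — shift
  I5: { [D → id . f Y] }  — shift
  I6: { [C → . d], [C → . f g], [D → . C], [D → . id f Y], [D → id f . Y], [Y → . D D f], [Y → . e] }  — shift
  I7: { [C → . d], [C → . f g], [D → . C], [D → . id f Y], [Y → D . D f] }  — shift
  I8: { [D → id f Y .] }  — reduce
  I9: { [Y → e .] }  — reduce
  I10: { [Y → D D . f] }  — shift
  I11: { [Y → D D f .] }  — reduce
  I12: { [C → f g .] }  — reduce

No state contains more than one complete item.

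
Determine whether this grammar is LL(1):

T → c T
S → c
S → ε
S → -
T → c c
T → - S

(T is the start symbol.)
A grammar is LL(1) if for each non-terminal N with multiple productions, the predict sets of those productions are pairwise disjoint, where PREDICT(N → α) = (FIRST(α) \ {ε}) ∪ (FOLLOW(N) if α ⇒* ε).

Relevant sets:
  FOLLOW(S) = { $ }

For T:
  PREDICT(T → c T) = { 'c' }
  PREDICT(T → c c) = { 'c' }
  PREDICT(T → '-' S) = { '-' }
For S:
  PREDICT(S → c) = { 'c' }
  PREDICT(S → ε) = { $ }
  PREDICT(S → '-') = { '-' }

Conflict found: Predict set conflict for T: { 'c' }
The grammar is NOT LL(1).

Answer: No. Predict set conflict for T: { 'c' }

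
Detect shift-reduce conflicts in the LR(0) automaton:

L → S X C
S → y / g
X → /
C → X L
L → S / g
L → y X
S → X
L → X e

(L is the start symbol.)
Yes — I4: [S → X .] vs [L → X . e]; I6: [X → / .] vs [S → y / . g]; I10: [X → / .] vs [L → S / . g]

Augment with L' → L and build the canonical LR(0) collection (I0 = CLOSURE({[L' → . L]}), then GOTO on every symbol after a dot until no new states appear). It has 16 states:
  I0: { [L → . S / g], [L → . S X C], [L → . X e], [L → . y X], [L' → . L], [S → . X], [S → . y / g], [X → . /] }  — shift
  I1: { [X → / .] }  — reduce
  I2: { [L' → L .] }  — accept
  I3: { [L → S . / g], [L → S . X C], [X → . /] }  — shift
  I4: { [L → X . e], [S → X .] }  — shift, reduce
  I5: { [L → y . X], [S → y . / g], [X → . /] }  — shift
  I6: { [S → y / . g], [X → / .] }  — shift, reduce
  I7: { [L → y X .] }  — reduce
  I8: { [S → y / g .] }  — reduce
  I9: { [L → X e .] }  — reduce
  I10: { [L → S / . g], [X → / .] }  — shift, reduce
  I11: { [C → . X L], [L → S X . C], [X → . /] }  — shift
  I12: { [L → S X C .] }  — reduce
  I13: { [C → X . L], [L → . S / g], [L → . S X C], [L → . X e], [L → . y X], [S → . X], [S → . y / g], [X → . /] }  — shift
  I14: { [C → X L .] }  — reduce
  I15: { [L → S / g .] }  — reduce

I4 contains reduce item [S → X .] and shift item [L → X . e] — shift-reduce conflict.
I6 contains reduce item [X → / .] and shift item [S → y / . g] — shift-reduce conflict.
I10 contains reduce item [X → / .] and shift item [L → S / . g] — shift-reduce conflict.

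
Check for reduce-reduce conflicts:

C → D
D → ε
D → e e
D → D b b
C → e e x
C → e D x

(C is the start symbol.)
No reduce-reduce conflicts

Augment with C' → C and build the canonical LR(0) collection (I0 = CLOSURE({[C' → . C]}), then GOTO on every symbol after a dot until no new states appear). It has 11 states:
  I0: { [C → . D], [C → . e D x], [C → . e e x], [C' → . C], [D → . D b b], [D → . e e], [D → .] }  — shift, reduce
  I1: { [C' → C .] }  — accept
  I2: { [C → D .], [D → D . b b] }  — shift, reduce
  I3: { [C → e . D x], [C → e . e x], [D → . D b b], [D → . e e], [D → .], [D → e . e] }  — shift, reduce
  I4: { [C → e D . x], [D → D . b b] }  — shift
  I5: { [C → e e . x], [D → e . e], [D → e e .] }  — shift, reduce
  I6: { [D → e e .] }  — reduce
  I7: { [C → e e x .] }  — reduce
  I8: { [D → D b . b] }  — shift
  I9: { [C → e D x .] }  — reduce
  I10: { [D → D b b .] }  — reduce

No state contains more than one complete item.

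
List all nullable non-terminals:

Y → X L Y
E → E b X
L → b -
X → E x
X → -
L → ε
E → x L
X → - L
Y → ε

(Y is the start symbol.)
A non-terminal is nullable if it can derive ε (the empty string): either it has an ε-production, or it has a production whose right-hand side consists entirely of nullable non-terminals.

ε-productions: L → ε, Y → ε
So L, Y are immediately nullable.
No further non-terminal can be added: every production for the remaining non-terminals contains a terminal or a non-nullable non-terminal.
Nullable = { 'L', 'Y' }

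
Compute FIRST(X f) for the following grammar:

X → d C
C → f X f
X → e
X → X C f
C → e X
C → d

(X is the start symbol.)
{ 'd', 'e' }

FIRST sets of the non-terminals involved (from the grammar, by fixed-point iteration):
  FIRST(X) = { 'd', 'e' }

To compute FIRST(X f), process the symbols left to right:
Symbol X is a non-terminal. Add FIRST(X) \ {ε} = { 'd', 'e' }
X is not nullable (ε ∉ FIRST(X)), so stop here.
FIRST(X f) = { 'd', 'e' }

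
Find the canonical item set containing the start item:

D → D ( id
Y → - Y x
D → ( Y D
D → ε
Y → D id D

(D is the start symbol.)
First, augment the grammar with D' → D
I₀ = CLOSURE({ [D' → . D] }):
  [D' → . D] has the dot before D: add [D → . D ( id], [D → . ( Y D], [D → .]
No further items can be added.

I₀ = { [D → . ( Y D], [D → . D ( id], [D → .], [D' → . D] }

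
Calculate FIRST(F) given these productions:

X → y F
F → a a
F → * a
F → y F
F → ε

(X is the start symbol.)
To compute FIRST(F), examine every production with F on the left-hand side, reading each right-hand side left to right until a non-nullable symbol is reached.

From F → a a:
  - a is a terminal: add 'a' and stop
From F → * a:
  - '*' is a terminal: add '*' and stop
From F → y F:
  - y is a terminal: add 'y' and stop
From F → ε:
  - ε-production, so ε ∈ FIRST(F)

Collecting: FIRST(F) = { '*', 'a', 'y', ε }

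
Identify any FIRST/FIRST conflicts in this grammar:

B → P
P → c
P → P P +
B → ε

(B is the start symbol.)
Yes. P → c / P → P P '+' on { 'c' }

A FIRST/FIRST conflict occurs when two productions N → α and N → β for the same non-terminal have FIRST(α) ∩ FIRST(β) ≠ ∅ (with ε ∈ FIRST of a nullable right-hand side, so two nullable alternatives also conflict).

FIRST sets of the non-terminals at (or reachable through a nullable prefix from) the front of some alternative:
  FIRST(P) = { 'c' }

Productions for B:
  B → P: FIRST = { 'c' }
  B → ε: FIRST = { ε }
Productions for P:
  P → c: FIRST = { 'c' }
  P → P P +: FIRST = { 'c' }

Conflict for P: P → c and P → P P +
  Overlap: { 'c' }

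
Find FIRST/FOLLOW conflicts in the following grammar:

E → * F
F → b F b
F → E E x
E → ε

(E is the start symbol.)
Nullable non-terminals: E.

E: nullable alternative(s) E → ε; FOLLOW(E) = { $, '*', 'x' }
  E → * F: FIRST \ {ε} = { '*' } — overlaps FOLLOW(E) on { '*' }: CONFLICT
  E → ε: FIRST \ {ε} = { } — this is the only nullable alternative, skip

F has no nullable alternative, so no FIRST/FOLLOW check is needed there.

So the grammar has 1 FIRST/FOLLOW conflict (marked CONFLICT above).

Answer: Yes. E → '*' F with FOLLOW(E) on { '*' }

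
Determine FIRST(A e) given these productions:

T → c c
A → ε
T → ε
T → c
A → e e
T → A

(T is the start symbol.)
FIRST sets of the non-terminals involved (from the grammar, by fixed-point iteration):
  FIRST(A) = { 'e', ε }

To compute FIRST(A e), process the symbols left to right:
Symbol A is a non-terminal. Add FIRST(A) \ {ε} = { 'e' }
A is nullable (ε ∈ FIRST(A)), continue to the next symbol.
Symbol e is a terminal. Add 'e' and stop.
FIRST(A e) = { 'e' }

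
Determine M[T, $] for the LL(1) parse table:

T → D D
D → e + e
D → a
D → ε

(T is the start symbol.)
T → D D

To find M[T, $], we find productions for T where $ is in the predict set (PREDICT(N → α) = (FIRST(α) \ {ε}) ∪ (FOLLOW(N) if α ⇒* ε)).

Relevant sets:
  FIRST(D) = { 'a', 'e', ε }
  FOLLOW(T) = { $ }

T → D D: PREDICT = { $, 'a', 'e' }
  $ is in predict set, so this production goes in M[T, $]

M[T, $] = T → D D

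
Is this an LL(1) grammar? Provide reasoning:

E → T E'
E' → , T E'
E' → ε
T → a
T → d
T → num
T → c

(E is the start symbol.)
Yes, the grammar is LL(1).

A grammar is LL(1) if for each non-terminal N with multiple productions, the predict sets of those productions are pairwise disjoint, where PREDICT(N → α) = (FIRST(α) \ {ε}) ∪ (FOLLOW(N) if α ⇒* ε).

Relevant sets:
  FOLLOW(E') = { $ }

For E':
  PREDICT(E' → ',' T E') = { ',' }
  PREDICT(E' → ε) = { $ }
For T:
  PREDICT(T → a) = { 'a' }
  PREDICT(T → d) = { 'd' }
  PREDICT(T → num) = { 'num' }
  PREDICT(T → c) = { 'c' }
E has a single production, so nothing to check there.

All predict sets are disjoint. The grammar IS LL(1).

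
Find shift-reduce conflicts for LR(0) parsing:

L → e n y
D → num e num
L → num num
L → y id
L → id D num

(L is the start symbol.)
No shift-reduce conflicts

A shift-reduce conflict occurs when an LR(0) state has both:
  - a complete (reduce) item [A → α .] (dot at the end), and
  - a shift item [B → β . c γ] (dot before a terminal).

Augment with L' → L and build the canonical LR(0) collection (I0 = CLOSURE({[L' → . L]}), then GOTO on every symbol after a dot until no new states appear). It has 15 states:
  I0: { [L → . e n y], [L → . id D num], [L → . num num], [L → . y id], [L' → . L] }  — shift
  I1: { [L' → L .] }  — accept
  I2: { [L → e . n y] }  — shift
  I3: { [D → . num e num], [L → id . D num] }  — shift
  I4: { [L → num . num] }  — shift
  I5: { [L → y . id] }  — shift
  I6: { [L → y id .] }  — reduce
  I7: { [L → num num .] }  — reduce
  I8: { [L → id D . num] }  — shift
  I9: { [D → num . e num] }  — shift
  I10: { [D → num e . num] }  — shift
  I11: { [D → num e num .] }  — reduce
  I12: { [L → id D num .] }  — reduce
  I13: { [L → e n . y] }  — shift
  I14: { [L → e n y .] }  — reduce

No state contains both a complete item and a shift item.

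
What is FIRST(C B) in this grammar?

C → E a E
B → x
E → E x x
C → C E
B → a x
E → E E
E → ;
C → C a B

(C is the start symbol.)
FIRST sets of the non-terminals involved (from the grammar, by fixed-point iteration):
  FIRST(C) = { ';' }

To compute FIRST(C B), process the symbols left to right:
Symbol C is a non-terminal. Add FIRST(C) \ {ε} = { ';' }
C is not nullable (ε ∉ FIRST(C)), so stop here.
FIRST(C B) = { ';' }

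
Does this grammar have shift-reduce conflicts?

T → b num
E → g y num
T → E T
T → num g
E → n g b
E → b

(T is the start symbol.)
A shift-reduce conflict occurs when an LR(0) state has both:
  - a complete (reduce) item [A → α .] (dot at the end), and
  - a shift item [B → β . c γ] (dot before a terminal).

Augment with T' → T and build the canonical LR(0) collection (I0 = CLOSURE({[T' → . T]}), then GOTO on every symbol after a dot until no new states appear). It has 14 states:
  I0: { [E → . b], [E → . g y num], [E → . n g b], [T → . E T], [T → . b num], [T → . num g], [T' → . T] }  — shift
  I1: { [E → . b], [E → . g y num], [E → . n g b], [T → . E T], [T → . b num], [T → . num g], [T → E . T] }  — shift
  I2: { [T' → T .] }  — accept
  I3: { [E → b .], [T → b . num] }  — shift, reduce
  I4: { [E → g . y num] }  — shift
  I5: { [E → n . g b] }  — shift
  I6: { [T → num . g] }  — shift
  I7: { [T → num g .] }  — reduce
  I8: { [E → n g . b] }  — shift
  I9: { [E → n g b .] }  — reduce
  I10: { [E → g y . num] }  — shift
  I11: { [E → g y num .] }  — reduce
  I12: { [T → b num .] }  — reduce
  I13: { [T → E T .] }  — reduce

I3 contains reduce item [E → b .] and shift item [T → b . num] — shift-reduce conflict.

Answer: Yes — I3: [E → b .] vs [T → b . num]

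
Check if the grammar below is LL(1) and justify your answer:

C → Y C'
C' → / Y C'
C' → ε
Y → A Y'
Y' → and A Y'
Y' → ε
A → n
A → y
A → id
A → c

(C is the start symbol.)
Yes, the grammar is LL(1).

Relevant sets:
  FOLLOW(C') = { $ }
  FOLLOW(Y') = { $, '/' }

For C':
  PREDICT(C' → '/' Y C') = { '/' }
  PREDICT(C' → ε) = { $ }
For Y':
  PREDICT(Y' → and A Y') = { 'and' }
  PREDICT(Y' → ε) = { $, '/' }
For A:
  PREDICT(A → n) = { 'n' }
  PREDICT(A → y) = { 'y' }
  PREDICT(A → id) = { 'id' }
  PREDICT(A → c) = { 'c' }
C, Y have a single production, so nothing to check there.

All predict sets are disjoint. The grammar IS LL(1).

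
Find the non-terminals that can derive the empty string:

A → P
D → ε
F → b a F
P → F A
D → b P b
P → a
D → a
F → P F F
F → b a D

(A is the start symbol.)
{ 'D' }

A non-terminal is nullable if it can derive ε (the empty string): either it has an ε-production, or it has a production whose right-hand side consists entirely of nullable non-terminals.

ε-productions: D → ε
So D is immediately nullable.
No further non-terminal can be added: every production for the remaining non-terminals contains a terminal or a non-nullable non-terminal.
Nullable = { 'D' }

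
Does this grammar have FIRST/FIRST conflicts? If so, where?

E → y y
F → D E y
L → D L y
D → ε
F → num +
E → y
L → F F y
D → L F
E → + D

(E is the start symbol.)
Yes. E → y y / E → y on { 'y' }; F → D E y / F → num '+' on { 'num' }; L → D L y / L → F F y on { '+', 'num', 'y' }

A FIRST/FIRST conflict occurs when two productions N → α and N → β for the same non-terminal have FIRST(α) ∩ FIRST(β) ≠ ∅ (with ε ∈ FIRST of a nullable right-hand side, so two nullable alternatives also conflict).

FIRST sets of the non-terminals at (or reachable through a nullable prefix from) the front of some alternative:
  FIRST(D) = { '+', 'num', 'y', ε }
  FIRST(E) = { '+', 'y' }
  FIRST(L) = { '+', 'num', 'y' }
  FIRST(F) = { '+', 'num', 'y' }

Productions for E:
  E → y y: FIRST = { 'y' }
  E → y: FIRST = { 'y' }
  E → + D: FIRST = { '+' }
Productions for F:
  F → D E y: FIRST = { '+', 'num', 'y' }
  F → num +: FIRST = { 'num' }
Productions for L:
  L → D L y: FIRST = { '+', 'num', 'y' }
  L → F F y: FIRST = { '+', 'num', 'y' }
Productions for D:
  D → ε: FIRST = { ε }
  D → L F: FIRST = { '+', 'num', 'y' }

Conflict for E: E → y y and E → y
  Overlap: { 'y' }
Conflict for F: F → D E y and F → num +
  Overlap: { 'num' }
Conflict for L: L → D L y and L → F F y
  Overlap: { '+', 'num', 'y' }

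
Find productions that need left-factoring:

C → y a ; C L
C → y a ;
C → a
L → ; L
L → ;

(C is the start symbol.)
Left-factoring is needed when two productions for the same non-terminal
share a common prefix on the right-hand side.

Productions for C:
  C → y a ; C L
  C → y a ;
  C → a
Productions for L:
  L → ; L
  L → ;

Found common prefix 'y a ;' in productions for C
Found common prefix ';' in productions for L

Answer: Yes, C has productions with common prefix 'y a ;'; L has productions with common prefix ';'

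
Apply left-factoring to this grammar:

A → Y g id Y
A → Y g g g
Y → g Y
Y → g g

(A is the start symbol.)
A → Y g A'
A' → id Y
A' → g g
Y → g Y'
Y' → Y
Y' → g

Left-factoring transforms A → αβ₁ | αβ₂ into A → αA' and A' → β₁ | β₂
(α is the longest common prefix among the alternatives). Repeat until
no nonterminal has two alternatives with a common prefix.

Round 1: A has alternatives sharing prefix 'Y g'. Introduce A': A → Y g A'
  Add: A' → id Y
  Add: A' → g g

Round 2: Y has alternatives sharing prefix 'g'. Introduce Y': Y → g Y'
  Add: Y' → Y
  Add: Y' → g

No remaining common prefixes — done.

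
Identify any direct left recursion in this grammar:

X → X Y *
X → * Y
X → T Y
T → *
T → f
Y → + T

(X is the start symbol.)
Yes, X is left-recursive

Direct left recursion occurs when N → N α for some non-terminal N (the right-hand side begins with the left-hand side itself).

X → X Y *: LEFT RECURSIVE (starts with X)
X → * Y: starts with '*'
X → T Y: starts with T
T → *: starts with '*'
T → f: starts with f
Y → + T: starts with '+'

The grammar has direct left recursion on: X.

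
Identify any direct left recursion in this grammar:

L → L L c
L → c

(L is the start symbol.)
Direct left recursion occurs when N → N α for some non-terminal N (the right-hand side begins with the left-hand side itself).

L → L L c: LEFT RECURSIVE (starts with L)
L → c: starts with c

The grammar has direct left recursion on: L.

Answer: Yes, L is left-recursive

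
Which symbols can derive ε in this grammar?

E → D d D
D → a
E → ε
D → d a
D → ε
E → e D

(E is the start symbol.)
{ 'D', 'E' }

A non-terminal is nullable if it can derive ε (the empty string): either it has an ε-production, or it has a production whose right-hand side consists entirely of nullable non-terminals.

ε-productions: E → ε, D → ε
So E, D are immediately nullable.
Every non-terminal is now nullable.
Nullable = { 'D', 'E' }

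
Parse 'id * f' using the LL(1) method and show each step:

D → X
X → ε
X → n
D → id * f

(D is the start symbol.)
LL(1) parsing maintains a stack (initially the start symbol over $) and the input. At each step: if the stack top is a terminal, match it against the current input token; if it is a non-terminal N, replace it with the RHS of M[N, lookahead] (the unique production whose predict set contains the lookahead).

Stack is shown with the top on the left.

Stack     Input     Action
--------------------------
D $       id * f $  output D → id * f
id * f $  id * f $  match 'id'
* f $     * f $     match '*'
f $       f $       match 'f'
$         $         accept

The string is accepted.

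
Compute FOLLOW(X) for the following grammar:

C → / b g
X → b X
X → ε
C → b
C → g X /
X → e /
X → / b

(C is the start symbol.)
In X → b X: X is at the end; this adds FOLLOW(X) to itself — nothing new
In C → g X /: X is followed by '/', add FIRST('/') \ {ε} = { '/' }

Taking the union: FOLLOW(X) = { '/' }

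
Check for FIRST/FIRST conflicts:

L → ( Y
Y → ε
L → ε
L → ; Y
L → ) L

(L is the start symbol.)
No FIRST/FIRST conflicts.

A FIRST/FIRST conflict occurs when two productions N → α and N → β for the same non-terminal have FIRST(α) ∩ FIRST(β) ≠ ∅ (with ε ∈ FIRST of a nullable right-hand side, so two nullable alternatives also conflict).

Productions for L:
  L → ( Y: FIRST = { '(' }
  L → ε: FIRST = { ε }
  L → ; Y: FIRST = { ';' }
  L → ) L: FIRST = { ')' }
Y has only one production, so no FIRST/FIRST conflict is possible there.

All alternatives of each non-terminal have pairwise disjoint FIRST sets.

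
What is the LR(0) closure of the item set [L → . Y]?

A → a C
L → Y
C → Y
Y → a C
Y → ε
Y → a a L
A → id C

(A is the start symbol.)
{ [L → . Y], [Y → . a C], [Y → . a a L], [Y → .] }

Start with: [L → . Y]
  [L → . Y] has the dot before Y: add [Y → . a C], [Y → .], [Y → . a a L]
No further items can be added.

CLOSURE = { [L → . Y], [Y → . a C], [Y → . a a L], [Y → .] }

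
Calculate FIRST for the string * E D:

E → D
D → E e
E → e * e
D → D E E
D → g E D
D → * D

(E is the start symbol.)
To compute FIRST(* E D), process the symbols left to right:
Symbol * is a terminal. Add '*' and stop.
FIRST(* E D) = { '*' }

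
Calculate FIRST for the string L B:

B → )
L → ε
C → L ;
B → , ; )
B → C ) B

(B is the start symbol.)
FIRST sets of the non-terminals involved (from the grammar, by fixed-point iteration):
  FIRST(L) = { ε }
  FIRST(B) = { ')', ',', ';' }

To compute FIRST(L B), process the symbols left to right:
Symbol L is a non-terminal. Add FIRST(L) \ {ε} = { }
L is nullable (ε ∈ FIRST(L)), continue to the next symbol.
Symbol B is a non-terminal. Add FIRST(B) \ {ε} = { ')', ',', ';' }
B is not nullable (ε ∉ FIRST(B)), so stop here.
FIRST(L B) = { ')', ',', ';' }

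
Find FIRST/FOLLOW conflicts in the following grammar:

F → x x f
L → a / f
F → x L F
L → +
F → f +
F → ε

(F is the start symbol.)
A FIRST/FOLLOW conflict occurs when a non-terminal N has a nullable alternative N → β (β ⇒* ε) and another alternative N → α with FIRST(α) ∩ FOLLOW(N) ≠ ∅: on such a lookahead the parser cannot decide between expanding α and letting N vanish via β.

Nullable non-terminals: F.

F: nullable alternative(s) F → ε; FOLLOW(F) = { $ }
  F → x x f: FIRST \ {ε} = { 'x' } — disjoint from FOLLOW(F)
  F → x L F: FIRST \ {ε} = { 'x' } — disjoint from FOLLOW(F)
  F → f +: FIRST \ {ε} = { 'f' } — disjoint from FOLLOW(F)
  F → ε: FIRST \ {ε} = { } — this is the only nullable alternative, skip

L has no nullable alternative, so no FIRST/FOLLOW check is needed there.

No FIRST/FOLLOW conflicts found.

Answer: No FIRST/FOLLOW conflicts.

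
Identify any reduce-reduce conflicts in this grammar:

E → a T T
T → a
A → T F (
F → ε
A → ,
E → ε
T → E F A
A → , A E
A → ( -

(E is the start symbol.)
A reduce-reduce conflict occurs when an LR(0) state has two complete items [A → α .] and [B → β .] — both call for a reduction, and with no lookahead the parser cannot choose between them.

Augment with E' → E and build the canonical LR(0) collection (I0 = CLOSURE({[E' → . E]}), then GOTO on every symbol after a dot until no new states appear). It has 17 states:
  I0: { [E → . a T T], [E → .], [E' → . E] }  — shift, reduce
  I1: { [E' → E .] }  — accept
  I2: { [E → . a T T], [E → .], [E → a . T T], [T → . E F A], [T → . a] }  — shift, reduce
  I3: { [F → .], [T → E . F A] }  — reduce
  I4: { [E → . a T T], [E → .], [E → a T . T], [T → . E F A], [T → . a] }  — shift, reduce
  I5: { [E → . a T T], [E → .], [E → a . T T], [T → . E F A], [T → . a], [T → a .] }  — shift, 2 reduces
  I6: { [E → a T T .] }  — reduce
  I7: { [A → . ( -], [A → . , A E], [A → . ,], [A → . T F (], [E → . a T T], [E → .], [T → . E F A], [T → . a], [T → E F . A] }  — shift, reduce
  I8: { [A → ( . -] }  — shift
  I9: { [A → , . A E], [A → , .], [A → . ( -], [A → . , A E], [A → . ,], [A → . T F (], [E → . a T T], [E → .], [T → . E F A], [T → . a] }  — shift, 2 reduces
  I10: { [T → E F A .] }  — reduce
  I11: { [A → T . F (], [F → .] }  — reduce
  I12: { [A → T F . (] }  — shift
  I13: { [A → T F ( .] }  — reduce
  I14: { [A → , A . E], [E → . a T T], [E → .] }  — shift, reduce
  I15: { [A → , A E .] }  — reduce
  I16: { [A → ( - .] }  — reduce

I5 contains complete items [E → .], [T → a .] — reduce-reduce conflict.
I9 contains complete items [A → , .], [E → .] — reduce-reduce conflict.

Answer: Yes — I5: [E → .] vs [T → a .]; I9: [A → , .] vs [E → .]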